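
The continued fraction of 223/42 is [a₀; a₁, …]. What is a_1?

223 = 5·42 + 13   →  a_0 = 5
42 = 3·13 + 3   →  a_1 = 3

3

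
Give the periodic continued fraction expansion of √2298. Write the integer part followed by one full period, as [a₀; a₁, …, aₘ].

[47; 1, 14, 1, 94]

a₀ = ⌊√2298⌋ = 47.
With m₀=0, d₀=1 and mₖ₊₁ = dₖaₖ − mₖ, dₖ₊₁ = (n − mₖ₊₁²)/dₖ, aₖ₊₁ = ⌊(a₀+mₖ₊₁)/dₖ₊₁⌋:
  k=1: m=47, d=89, a=1
  k=2: m=42, d=6, a=14
  k=3: m=42, d=89, a=1
  k=4: m=47, d=1, a=94
d=1 and a=2a₀=94 at k=4, so the next step gives (m, d) = (47, 89) again — its k=1 value — and the period has length 4.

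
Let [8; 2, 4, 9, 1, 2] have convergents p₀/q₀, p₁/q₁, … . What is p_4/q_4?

Using pₖ = aₖpₖ₋₁ + pₖ₋₂, qₖ = aₖqₖ₋₁ + qₖ₋₂ (with p₋₁=1, p₋₂=0, q₋₁=0, q₋₂=1):
  k=0: a=8, p=8, q=1
  k=1: a=2, p=17, q=2
  k=2: a=4, p=76, q=9
  k=3: a=9, p=701, q=83
  k=4: a=1, p=777, q=92

777/92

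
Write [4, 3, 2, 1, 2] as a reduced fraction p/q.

116/27

Fold from the inside: start with 2/1.
  1 + 1/2 = 3/2
  2 + 2/3 = 8/3
  3 + 3/8 = 27/8
  4 + 8/27 = 116/27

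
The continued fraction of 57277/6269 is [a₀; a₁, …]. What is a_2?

3

57277 = 9·6269 + 856   →  a_0 = 9
6269 = 7·856 + 277   →  a_1 = 7
856 = 3·277 + 25   →  a_2 = 3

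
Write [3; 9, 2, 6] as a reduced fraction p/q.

382/123

Using pₖ = aₖpₖ₋₁ + pₖ₋₂ and qₖ = aₖqₖ₋₁ + qₖ₋₂:
  k=0: a=3, p=3, q=1
  k=1: a=9, p=28, q=9
  k=2: a=2, p=59, q=19
  k=3: a=6, p=382, q=123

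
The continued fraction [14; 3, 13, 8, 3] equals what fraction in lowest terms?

14454/1009

Using pₖ = aₖpₖ₋₁ + pₖ₋₂ and qₖ = aₖqₖ₋₁ + qₖ₋₂:
  k=0: a=14, p=14, q=1
  k=1: a=3, p=43, q=3
  k=2: a=13, p=573, q=40
  k=3: a=8, p=4627, q=323
  k=4: a=3, p=14454, q=1009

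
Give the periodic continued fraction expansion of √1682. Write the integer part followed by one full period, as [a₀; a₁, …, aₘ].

a₀ = ⌊√1682⌋ = 41.
With m₀=0, d₀=1 and mₖ₊₁ = dₖaₖ − mₖ, dₖ₊₁ = (n − mₖ₊₁²)/dₖ, aₖ₊₁ = ⌊(a₀+mₖ₊₁)/dₖ₊₁⌋:
  k=1: m=41, d=1, a=82
d=1 and a=2a₀=82 at k=1, so the next step gives (m, d) = (41, 1) again — its k=1 value — and the period has length 1.

[41; 82]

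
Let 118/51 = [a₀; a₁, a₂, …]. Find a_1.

3

118 = 2·51 + 16   →  a_0 = 2
51 = 3·16 + 3   →  a_1 = 3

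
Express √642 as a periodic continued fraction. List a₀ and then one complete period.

[25; 2, 1, 24, 1, 2, 50]

a₀ = ⌊√642⌋ = 25.
With m₀=0, d₀=1 and mₖ₊₁ = dₖaₖ − mₖ, dₖ₊₁ = (n − mₖ₊₁²)/dₖ, aₖ₊₁ = ⌊(a₀+mₖ₊₁)/dₖ₊₁⌋:
  k=1: m=25, d=17, a=2
  k=2: m=9, d=33, a=1
  k=3: m=24, d=2, a=24
  k=4: m=24, d=33, a=1
  k=5: m=9, d=17, a=2
  k=6: m=25, d=1, a=50
d=1 and a=2a₀=50 at k=6, so the next step gives (m, d) = (25, 17) again — its k=1 value — and the period has length 6.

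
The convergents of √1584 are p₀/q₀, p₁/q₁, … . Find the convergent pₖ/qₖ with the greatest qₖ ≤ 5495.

√1584 = [39; 1, 3, 1, 78, …] (period length 4).
Convergents:
  p_0/q_0 = 39/1
  p_1/q_1 = 40/1
  p_2/q_2 = 159/4
  p_3/q_3 = 199/5
  p_4/q_4 = 15681/394
  p_5/q_5 = 15880/399
  p_6/q_6 = 63321/1591
  p_7/q_7 = 79201/1990
  p_8/q_8 = 6240999/156811
q_7 = 1990 ≤ 5495 < 156811 = q_8, so the answer is 79201/1990.

79201/1990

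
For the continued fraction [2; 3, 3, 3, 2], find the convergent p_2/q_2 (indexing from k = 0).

23/10

Using pₖ = aₖpₖ₋₁ + pₖ₋₂, qₖ = aₖqₖ₋₁ + qₖ₋₂ (with p₋₁=1, p₋₂=0, q₋₁=0, q₋₂=1):
  k=0: a=2, p=2, q=1
  k=1: a=3, p=7, q=3
  k=2: a=3, p=23, q=10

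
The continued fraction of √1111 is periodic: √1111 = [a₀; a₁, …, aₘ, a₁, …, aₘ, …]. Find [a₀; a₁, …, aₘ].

a₀ = ⌊√1111⌋ = 33.
With m₀=0, d₀=1 and mₖ₊₁ = dₖaₖ − mₖ, dₖ₊₁ = (n − mₖ₊₁²)/dₖ, aₖ₊₁ = ⌊(a₀+mₖ₊₁)/dₖ₊₁⌋:
  k=1: m=33, d=22, a=3
  k=2: m=33, d=1, a=66
d=1 and a=2a₀=66 at k=2, so the next step gives (m, d) = (33, 22) again — its k=1 value — and the period has length 2.

[33; 3, 66]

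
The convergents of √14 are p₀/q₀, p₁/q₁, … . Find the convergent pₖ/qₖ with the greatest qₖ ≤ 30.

√14 = [3; 1, 2, 1, 6, …] (period length 4).
Convergents:
  p_0/q_0 = 3/1
  p_1/q_1 = 4/1
  p_2/q_2 = 11/3
  p_3/q_3 = 15/4
  p_4/q_4 = 101/27
  p_5/q_5 = 116/31
q_4 = 27 ≤ 30 < 31 = q_5, so the answer is 101/27.

101/27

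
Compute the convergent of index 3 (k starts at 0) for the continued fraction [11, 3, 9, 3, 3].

Using pₖ = aₖpₖ₋₁ + pₖ₋₂, qₖ = aₖqₖ₋₁ + qₖ₋₂ (with p₋₁=1, p₋₂=0, q₋₁=0, q₋₂=1):
  k=0: a=11, p=11, q=1
  k=1: a=3, p=34, q=3
  k=2: a=9, p=317, q=28
  k=3: a=3, p=985, q=87

985/87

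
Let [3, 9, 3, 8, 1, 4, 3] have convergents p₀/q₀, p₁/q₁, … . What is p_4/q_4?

Using pₖ = aₖpₖ₋₁ + pₖ₋₂, qₖ = aₖqₖ₋₁ + qₖ₋₂ (with p₋₁=1, p₋₂=0, q₋₁=0, q₋₂=1):
  k=0: a=3, p=3, q=1
  k=1: a=9, p=28, q=9
  k=2: a=3, p=87, q=28
  k=3: a=8, p=724, q=233
  k=4: a=1, p=811, q=261

811/261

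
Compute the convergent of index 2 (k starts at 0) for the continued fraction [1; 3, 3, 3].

Using pₖ = aₖpₖ₋₁ + pₖ₋₂, qₖ = aₖqₖ₋₁ + qₖ₋₂ (with p₋₁=1, p₋₂=0, q₋₁=0, q₋₂=1):
  k=0: a=1, p=1, q=1
  k=1: a=3, p=4, q=3
  k=2: a=3, p=13, q=10

13/10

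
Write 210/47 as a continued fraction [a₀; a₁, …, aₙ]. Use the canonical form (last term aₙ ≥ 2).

[4; 2, 7, 3]

210 = 4·47 + 22
47 = 2·22 + 3
22 = 7·3 + 1
3 = 3·1 + 0  (stop)
So 210/47 = [4; 2, 7, 3].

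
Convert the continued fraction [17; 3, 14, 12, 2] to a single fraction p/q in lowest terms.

18729/1081

Fold from the inside: start with 2/1.
  12 + 1/2 = 25/2
  14 + 2/25 = 352/25
  3 + 25/352 = 1081/352
  17 + 352/1081 = 18729/1081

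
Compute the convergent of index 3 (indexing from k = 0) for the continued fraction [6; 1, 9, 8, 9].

559/81

Using pₖ = aₖpₖ₋₁ + pₖ₋₂, qₖ = aₖqₖ₋₁ + qₖ₋₂ (with p₋₁=1, p₋₂=0, q₋₁=0, q₋₂=1):
  k=0: a=6, p=6, q=1
  k=1: a=1, p=7, q=1
  k=2: a=9, p=69, q=10
  k=3: a=8, p=559, q=81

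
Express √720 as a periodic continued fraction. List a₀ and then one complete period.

a₀ = ⌊√720⌋ = 26.
With m₀=0, d₀=1 and mₖ₊₁ = dₖaₖ − mₖ, dₖ₊₁ = (n − mₖ₊₁²)/dₖ, aₖ₊₁ = ⌊(a₀+mₖ₊₁)/dₖ₊₁⌋:
  k=1: m=26, d=44, a=1
  k=2: m=18, d=9, a=4
  k=3: m=18, d=44, a=1
  k=4: m=26, d=1, a=52
d=1 and a=2a₀=52 at k=4, so the next step gives (m, d) = (26, 44) again — its k=1 value — and the period has length 4.

[26; 1, 4, 1, 52]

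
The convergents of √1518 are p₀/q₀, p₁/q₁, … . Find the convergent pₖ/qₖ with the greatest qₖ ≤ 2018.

77962/2001

√1518 = [38; 1, 24, 1, 76, …] (period length 4).
Convergents:
  p_0/q_0 = 38/1
  p_1/q_1 = 39/1
  p_2/q_2 = 974/25
  p_3/q_3 = 1013/26
  p_4/q_4 = 77962/2001
  p_5/q_5 = 78975/2027
q_4 = 2001 ≤ 2018 < 2027 = q_5, so the answer is 77962/2001.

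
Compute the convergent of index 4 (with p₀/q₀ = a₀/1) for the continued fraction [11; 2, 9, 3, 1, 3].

895/78

Using pₖ = aₖpₖ₋₁ + pₖ₋₂, qₖ = aₖqₖ₋₁ + qₖ₋₂ (with p₋₁=1, p₋₂=0, q₋₁=0, q₋₂=1):
  k=0: a=11, p=11, q=1
  k=1: a=2, p=23, q=2
  k=2: a=9, p=218, q=19
  k=3: a=3, p=677, q=59
  k=4: a=1, p=895, q=78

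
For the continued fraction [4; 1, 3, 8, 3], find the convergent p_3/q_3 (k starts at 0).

157/33

Using pₖ = aₖpₖ₋₁ + pₖ₋₂, qₖ = aₖqₖ₋₁ + qₖ₋₂ (with p₋₁=1, p₋₂=0, q₋₁=0, q₋₂=1):
  k=0: a=4, p=4, q=1
  k=1: a=1, p=5, q=1
  k=2: a=3, p=19, q=4
  k=3: a=8, p=157, q=33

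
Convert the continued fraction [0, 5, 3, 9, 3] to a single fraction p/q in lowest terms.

Using pₖ = aₖpₖ₋₁ + pₖ₋₂ and qₖ = aₖqₖ₋₁ + qₖ₋₂:
  k=0: a=0, p=0, q=1
  k=1: a=5, p=1, q=5
  k=2: a=3, p=3, q=16
  k=3: a=9, p=28, q=149
  k=4: a=3, p=87, q=463

87/463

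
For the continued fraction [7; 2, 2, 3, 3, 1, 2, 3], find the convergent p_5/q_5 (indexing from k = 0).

541/73

Using pₖ = aₖpₖ₋₁ + pₖ₋₂, qₖ = aₖqₖ₋₁ + qₖ₋₂ (with p₋₁=1, p₋₂=0, q₋₁=0, q₋₂=1):
  k=0: a=7, p=7, q=1
  k=1: a=2, p=15, q=2
  k=2: a=2, p=37, q=5
  k=3: a=3, p=126, q=17
  k=4: a=3, p=415, q=56
  k=5: a=1, p=541, q=73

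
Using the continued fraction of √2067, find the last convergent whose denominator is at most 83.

1273/28

√2067 = [45; 2, 6, 2, 90, …] (period length 4).
Convergents:
  p_0/q_0 = 45/1
  p_1/q_1 = 91/2
  p_2/q_2 = 591/13
  p_3/q_3 = 1273/28
  p_4/q_4 = 115161/2533
q_3 = 28 ≤ 83 < 2533 = q_4, so the answer is 1273/28.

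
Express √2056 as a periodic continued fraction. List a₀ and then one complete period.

[45; 2, 1, 10, 1, 2, 90]

a₀ = ⌊√2056⌋ = 45.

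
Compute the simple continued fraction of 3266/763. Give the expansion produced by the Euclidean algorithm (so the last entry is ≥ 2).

[4; 3, 1, 1, 3, 3, 9]

3266 = 4*763 + 214
763 = 3*214 + 121
214 = 1*121 + 93
121 = 1*93 + 28
93 = 3*28 + 9
28 = 3*9 + 1
9 = 9*1 + 0  (stop)
So 3266/763 = [4; 3, 1, 1, 3, 3, 9].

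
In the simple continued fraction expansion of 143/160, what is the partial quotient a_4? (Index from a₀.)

143 = 0·160 + 143   →  a_0 = 0
160 = 1·143 + 17   →  a_1 = 1
143 = 8·17 + 7   →  a_2 = 8
17 = 2·7 + 3   →  a_3 = 2
7 = 2·3 + 1   →  a_4 = 2

2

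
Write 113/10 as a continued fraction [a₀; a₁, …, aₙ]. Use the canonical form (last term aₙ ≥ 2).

[11; 3, 3]

113 = 11×10 + 3
10 = 3×3 + 1
3 = 3×1 + 0  (stop)
So 113/10 = [11; 3, 3].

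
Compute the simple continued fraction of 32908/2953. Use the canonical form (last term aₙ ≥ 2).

32908 = 11·2953 + 425
2953 = 6·425 + 403
425 = 1·403 + 22
403 = 18·22 + 7
22 = 3·7 + 1
7 = 7·1 + 0  (stop)
So 32908/2953 = [11; 6, 1, 18, 3, 7].

[11; 6, 1, 18, 3, 7]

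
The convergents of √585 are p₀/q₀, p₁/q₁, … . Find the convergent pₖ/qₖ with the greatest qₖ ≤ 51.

387/16

√585 = [24; 5, 2, 1, 4, 1, 2, 5, 48, …] (period length 8).
Convergents:
  p_0/q_0 = 24/1
  p_1/q_1 = 121/5
  p_2/q_2 = 266/11
  p_3/q_3 = 387/16
  p_4/q_4 = 1814/75
q_3 = 16 ≤ 51 < 75 = q_4, so the answer is 387/16.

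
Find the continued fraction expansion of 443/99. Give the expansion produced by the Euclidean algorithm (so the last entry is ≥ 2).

[4; 2, 9, 2, 2]

443 = 4·99 + 47
99 = 2·47 + 5
47 = 9·5 + 2
5 = 2·2 + 1
2 = 2·1 + 0  (stop)
So 443/99 = [4; 2, 9, 2, 2].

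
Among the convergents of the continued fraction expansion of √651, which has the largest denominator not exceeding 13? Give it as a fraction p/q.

√651 = [25; 1, 1, 16, 1, 1, 50, …] (period length 6).
Convergents:
  p_0/q_0 = 25/1
  p_1/q_1 = 26/1
  p_2/q_2 = 51/2
  p_3/q_3 = 842/33
q_2 = 2 ≤ 13 < 33 = q_3, so the answer is 51/2.

51/2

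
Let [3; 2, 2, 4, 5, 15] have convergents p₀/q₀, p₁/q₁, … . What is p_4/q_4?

Using pₖ = aₖpₖ₋₁ + pₖ₋₂, qₖ = aₖqₖ₋₁ + qₖ₋₂ (with p₋₁=1, p₋₂=0, q₋₁=0, q₋₂=1):
  k=0: a=3, p=3, q=1
  k=1: a=2, p=7, q=2
  k=2: a=2, p=17, q=5
  k=3: a=4, p=75, q=22
  k=4: a=5, p=392, q=115

392/115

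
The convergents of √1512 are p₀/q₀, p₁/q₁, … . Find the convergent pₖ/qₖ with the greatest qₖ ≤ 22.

661/17

√1512 = [38; 1, 7, 1, 1, 1, 7, 1, 76, …] (period length 8).
Convergents:
  p_0/q_0 = 38/1
  p_1/q_1 = 39/1
  p_2/q_2 = 311/8
  p_3/q_3 = 350/9
  p_4/q_4 = 661/17
  p_5/q_5 = 1011/26
q_4 = 17 ≤ 22 < 26 = q_5, so the answer is 661/17.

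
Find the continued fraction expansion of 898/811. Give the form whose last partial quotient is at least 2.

898 = 1*811 + 87
811 = 9*87 + 28
87 = 3*28 + 3
28 = 9*3 + 1
3 = 3*1 + 0  (stop)
So 898/811 = [1; 9, 3, 9, 3].

[1; 9, 3, 9, 3]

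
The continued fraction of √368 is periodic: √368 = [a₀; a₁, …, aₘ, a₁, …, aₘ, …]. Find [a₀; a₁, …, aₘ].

a₀ = ⌊√368⌋ = 19.
With m₀=0, d₀=1 and mₖ₊₁ = dₖaₖ − mₖ, dₖ₊₁ = (n − mₖ₊₁²)/dₖ, aₖ₊₁ = ⌊(a₀+mₖ₊₁)/dₖ₊₁⌋:
  k=1: m=19, d=7, a=5
  k=2: m=16, d=16, a=2
  k=3: m=16, d=7, a=5
  k=4: m=19, d=1, a=38
d=1 and a=2a₀=38 at k=4, so the next step gives (m, d) = (19, 7) again — its k=1 value — and the period has length 4.

[19; 5, 2, 5, 38]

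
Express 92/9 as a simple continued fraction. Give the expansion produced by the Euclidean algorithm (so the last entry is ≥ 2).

[10; 4, 2]

92 = 10×9 + 2
9 = 4×2 + 1
2 = 2×1 + 0  (stop)
So 92/9 = [10; 4, 2].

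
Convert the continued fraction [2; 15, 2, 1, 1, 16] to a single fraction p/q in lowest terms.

Fold from the inside: start with 16/1.
  1 + 1/16 = 17/16
  1 + 16/17 = 33/17
  2 + 17/33 = 83/33
  15 + 33/83 = 1278/83
  2 + 83/1278 = 2639/1278

2639/1278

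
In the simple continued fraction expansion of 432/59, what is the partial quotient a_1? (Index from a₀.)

432 = 7·59 + 19   →  a_0 = 7
59 = 3·19 + 2   →  a_1 = 3

3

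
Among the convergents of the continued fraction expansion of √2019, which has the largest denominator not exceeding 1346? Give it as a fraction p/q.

√2019 = [44; 1, 13, 1, 88, …] (period length 4).
Convergents:
  p_0/q_0 = 44/1
  p_1/q_1 = 45/1
  p_2/q_2 = 629/14
  p_3/q_3 = 674/15
  p_4/q_4 = 59941/1334
  p_5/q_5 = 60615/1349
q_4 = 1334 ≤ 1346 < 1349 = q_5, so the answer is 59941/1334.

59941/1334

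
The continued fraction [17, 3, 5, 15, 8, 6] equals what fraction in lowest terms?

Using pₖ = aₖpₖ₋₁ + pₖ₋₂ and qₖ = aₖqₖ₋₁ + qₖ₋₂:
  k=0: a=17, p=17, q=1
  k=1: a=3, p=52, q=3
  k=2: a=5, p=277, q=16
  k=3: a=15, p=4207, q=243
  k=4: a=8, p=33933, q=1960
  k=5: a=6, p=207805, q=12003

207805/12003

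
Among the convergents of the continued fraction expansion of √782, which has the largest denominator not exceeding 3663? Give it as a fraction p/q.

43820/1567

√782 = [27; 1, 26, 1, 54, …] (period length 4).
Convergents:
  p_0/q_0 = 27/1
  p_1/q_1 = 28/1
  p_2/q_2 = 755/27
  p_3/q_3 = 783/28
  p_4/q_4 = 43037/1539
  p_5/q_5 = 43820/1567
  p_6/q_6 = 1182357/42281
q_5 = 1567 ≤ 3663 < 42281 = q_6, so the answer is 43820/1567.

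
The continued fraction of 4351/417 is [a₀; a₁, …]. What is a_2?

3

4351 = 10·417 + 181   →  a_0 = 10
417 = 2·181 + 55   →  a_1 = 2
181 = 3·55 + 16   →  a_2 = 3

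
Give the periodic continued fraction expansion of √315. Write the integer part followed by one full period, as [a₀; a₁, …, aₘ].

[17; 1, 2, 1, 34]

a₀ = ⌊√315⌋ = 17.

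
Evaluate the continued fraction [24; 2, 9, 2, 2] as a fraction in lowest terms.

Fold from the inside: start with 2/1.
  2 + 1/2 = 5/2
  9 + 2/5 = 47/5
  2 + 5/47 = 99/47
  24 + 47/99 = 2423/99

2423/99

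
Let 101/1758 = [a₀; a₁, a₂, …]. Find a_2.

101 = 0·1758 + 101   →  a_0 = 0
1758 = 17·101 + 41   →  a_1 = 17
101 = 2·41 + 19   →  a_2 = 2

2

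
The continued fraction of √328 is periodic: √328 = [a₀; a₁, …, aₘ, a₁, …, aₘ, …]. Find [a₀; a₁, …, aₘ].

[18; 9, 36]

a₀ = ⌊√328⌋ = 18.
With m₀=0, d₀=1 and mₖ₊₁ = dₖaₖ − mₖ, dₖ₊₁ = (n − mₖ₊₁²)/dₖ, aₖ₊₁ = ⌊(a₀+mₖ₊₁)/dₖ₊₁⌋:
  k=1: m=18, d=4, a=9
  k=2: m=18, d=1, a=36
d=1 and a=2a₀=36 at k=2, so the next step gives (m, d) = (18, 4) again — its k=1 value — and the period has length 2.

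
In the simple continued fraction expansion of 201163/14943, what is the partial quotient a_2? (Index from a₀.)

201163 = 13·14943 + 6904   →  a_0 = 13
14943 = 2·6904 + 1135   →  a_1 = 2
6904 = 6·1135 + 94   →  a_2 = 6

6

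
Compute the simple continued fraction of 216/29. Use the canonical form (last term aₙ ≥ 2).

216 = 7*29 + 13
29 = 2*13 + 3
13 = 4*3 + 1
3 = 3*1 + 0  (stop)
So 216/29 = [7; 2, 4, 3].

[7; 2, 4, 3]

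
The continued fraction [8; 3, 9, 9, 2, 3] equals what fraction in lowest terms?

15553/1869

Fold from the inside: start with 3/1.
  2 + 1/3 = 7/3
  9 + 3/7 = 66/7
  9 + 7/66 = 601/66
  3 + 66/601 = 1869/601
  8 + 601/1869 = 15553/1869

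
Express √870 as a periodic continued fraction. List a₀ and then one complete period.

[29; 2, 58]

a₀ = ⌊√870⌋ = 29.
With m₀=0, d₀=1 and mₖ₊₁ = dₖaₖ − mₖ, dₖ₊₁ = (n − mₖ₊₁²)/dₖ, aₖ₊₁ = ⌊(a₀+mₖ₊₁)/dₖ₊₁⌋:
  k=1: m=29, d=29, a=2
  k=2: m=29, d=1, a=58
d=1 and a=2a₀=58 at k=2, so the next step gives (m, d) = (29, 29) again — its k=1 value — and the period has length 2.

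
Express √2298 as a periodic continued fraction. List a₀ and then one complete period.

a₀ = ⌊√2298⌋ = 47.

[47; 1, 14, 1, 94]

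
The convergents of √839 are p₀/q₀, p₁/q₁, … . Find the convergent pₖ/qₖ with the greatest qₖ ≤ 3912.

√839 = [28; 1, 27, 1, 56, …] (period length 4).
Convergents:
  p_0/q_0 = 28/1
  p_1/q_1 = 29/1
  p_2/q_2 = 811/28
  p_3/q_3 = 840/29
  p_4/q_4 = 47851/1652
  p_5/q_5 = 48691/1681
  p_6/q_6 = 1362508/47039
q_5 = 1681 ≤ 3912 < 47039 = q_6, so the answer is 48691/1681.

48691/1681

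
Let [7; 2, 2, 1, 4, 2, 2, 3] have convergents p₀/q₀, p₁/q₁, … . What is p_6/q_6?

Using pₖ = aₖpₖ₋₁ + pₖ₋₂, qₖ = aₖqₖ₋₁ + qₖ₋₂ (with p₋₁=1, p₋₂=0, q₋₁=0, q₋₂=1):
  k=0: a=7, p=7, q=1
  k=1: a=2, p=15, q=2
  k=2: a=2, p=37, q=5
  k=3: a=1, p=52, q=7
  k=4: a=4, p=245, q=33
  k=5: a=2, p=542, q=73
  k=6: a=2, p=1329, q=179

1329/179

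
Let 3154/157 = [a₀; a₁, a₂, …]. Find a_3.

1

3154 = 20·157 + 14   →  a_0 = 20
157 = 11·14 + 3   →  a_1 = 11
14 = 4·3 + 2   →  a_2 = 4
3 = 1·2 + 1   →  a_3 = 1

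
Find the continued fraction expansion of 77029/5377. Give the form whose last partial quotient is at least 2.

[14; 3, 14, 8, 3, 1, 3]

77029 = 14×5377 + 1751
5377 = 3×1751 + 124
1751 = 14×124 + 15
124 = 8×15 + 4
15 = 3×4 + 3
4 = 1×3 + 1
3 = 3×1 + 0  (stop)
So 77029/5377 = [14; 3, 14, 8, 3, 1, 3].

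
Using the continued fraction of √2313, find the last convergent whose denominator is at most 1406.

49296/1025

√2313 = [48; 10, 1, 2, 10, 2, 1, 10, 96, …] (period length 8).
Convergents:
  p_0/q_0 = 48/1
  p_1/q_1 = 481/10
  p_2/q_2 = 529/11
  p_3/q_3 = 1539/32
  p_4/q_4 = 15919/331
  p_5/q_5 = 33377/694
  p_6/q_6 = 49296/1025
  p_7/q_7 = 526337/10944
q_6 = 1025 ≤ 1406 < 10944 = q_7, so the answer is 49296/1025.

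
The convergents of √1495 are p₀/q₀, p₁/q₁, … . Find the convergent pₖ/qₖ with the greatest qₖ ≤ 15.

√1495 = [38; 1, 1, 1, 76, …] (period length 4).
Convergents:
  p_0/q_0 = 38/1
  p_1/q_1 = 39/1
  p_2/q_2 = 77/2
  p_3/q_3 = 116/3
  p_4/q_4 = 8893/230
q_3 = 3 ≤ 15 < 230 = q_4, so the answer is 116/3.

116/3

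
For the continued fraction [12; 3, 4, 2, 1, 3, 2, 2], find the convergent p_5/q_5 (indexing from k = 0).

1908/155

Using pₖ = aₖpₖ₋₁ + pₖ₋₂, qₖ = aₖqₖ₋₁ + qₖ₋₂ (with p₋₁=1, p₋₂=0, q₋₁=0, q₋₂=1):
  k=0: a=12, p=12, q=1
  k=1: a=3, p=37, q=3
  k=2: a=4, p=160, q=13
  k=3: a=2, p=357, q=29
  k=4: a=1, p=517, q=42
  k=5: a=3, p=1908, q=155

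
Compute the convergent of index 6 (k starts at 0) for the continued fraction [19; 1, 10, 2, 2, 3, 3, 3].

Using pₖ = aₖpₖ₋₁ + pₖ₋₂, qₖ = aₖqₖ₋₁ + qₖ₋₂ (with p₋₁=1, p₋₂=0, q₋₁=0, q₋₂=1):
  k=0: a=19, p=19, q=1
  k=1: a=1, p=20, q=1
  k=2: a=10, p=219, q=11
  k=3: a=2, p=458, q=23
  k=4: a=2, p=1135, q=57
  k=5: a=3, p=3863, q=194
  k=6: a=3, p=12724, q=639

12724/639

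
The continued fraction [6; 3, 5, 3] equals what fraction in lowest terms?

322/51

Using pₖ = aₖpₖ₋₁ + pₖ₋₂ and qₖ = aₖqₖ₋₁ + qₖ₋₂:
  k=0: a=6, p=6, q=1
  k=1: a=3, p=19, q=3
  k=2: a=5, p=101, q=16
  k=3: a=3, p=322, q=51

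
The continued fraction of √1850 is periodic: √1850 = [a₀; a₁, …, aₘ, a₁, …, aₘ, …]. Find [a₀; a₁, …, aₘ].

[43; 86]

a₀ = ⌊√1850⌋ = 43.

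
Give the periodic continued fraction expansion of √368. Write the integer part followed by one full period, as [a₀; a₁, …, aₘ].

[19; 5, 2, 5, 38]

a₀ = ⌊√368⌋ = 19.
With m₀=0, d₀=1 and mₖ₊₁ = dₖaₖ − mₖ, dₖ₊₁ = (n − mₖ₊₁²)/dₖ, aₖ₊₁ = ⌊(a₀+mₖ₊₁)/dₖ₊₁⌋:
  k=1: m=19, d=7, a=5
  k=2: m=16, d=16, a=2
  k=3: m=16, d=7, a=5
  k=4: m=19, d=1, a=38
d=1 and a=2a₀=38 at k=4, so the next step gives (m, d) = (19, 7) again — its k=1 value — and the period has length 4.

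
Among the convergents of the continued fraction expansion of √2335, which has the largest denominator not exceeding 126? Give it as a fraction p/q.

√2335 = [48; 3, 9, 3, 96, …] (period length 4).
Convergents:
  p_0/q_0 = 48/1
  p_1/q_1 = 145/3
  p_2/q_2 = 1353/28
  p_3/q_3 = 4204/87
  p_4/q_4 = 404937/8380
q_3 = 87 ≤ 126 < 8380 = q_4, so the answer is 4204/87.

4204/87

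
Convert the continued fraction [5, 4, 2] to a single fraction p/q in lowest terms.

Using pₖ = aₖpₖ₋₁ + pₖ₋₂ and qₖ = aₖqₖ₋₁ + qₖ₋₂:
  k=0: a=5, p=5, q=1
  k=1: a=4, p=21, q=4
  k=2: a=2, p=47, q=9

47/9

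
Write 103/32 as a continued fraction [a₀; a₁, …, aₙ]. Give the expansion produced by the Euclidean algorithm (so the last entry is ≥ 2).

103 = 3*32 + 7
32 = 4*7 + 4
7 = 1*4 + 3
4 = 1*3 + 1
3 = 3*1 + 0  (stop)
So 103/32 = [3; 4, 1, 1, 3].

[3; 4, 1, 1, 3]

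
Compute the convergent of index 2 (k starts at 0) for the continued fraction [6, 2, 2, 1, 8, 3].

32/5

Using pₖ = aₖpₖ₋₁ + pₖ₋₂, qₖ = aₖqₖ₋₁ + qₖ₋₂ (with p₋₁=1, p₋₂=0, q₋₁=0, q₋₂=1):
  k=0: a=6, p=6, q=1
  k=1: a=2, p=13, q=2
  k=2: a=2, p=32, q=5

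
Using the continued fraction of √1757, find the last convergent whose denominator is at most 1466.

√1757 = [41; 1, 10, 1, 82, …] (period length 4).
Convergents:
  p_0/q_0 = 41/1
  p_1/q_1 = 42/1
  p_2/q_2 = 461/11
  p_3/q_3 = 503/12
  p_4/q_4 = 41707/995
  p_5/q_5 = 42210/1007
  p_6/q_6 = 463807/11065
q_5 = 1007 ≤ 1466 < 11065 = q_6, so the answer is 42210/1007.

42210/1007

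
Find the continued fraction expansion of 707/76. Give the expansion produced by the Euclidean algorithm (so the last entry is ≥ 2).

[9; 3, 3, 3, 2]

707 = 9×76 + 23
76 = 3×23 + 7
23 = 3×7 + 2
7 = 3×2 + 1
2 = 2×1 + 0  (stop)
So 707/76 = [9; 3, 3, 3, 2].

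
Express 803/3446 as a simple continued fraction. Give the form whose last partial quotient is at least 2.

[0; 4, 3, 2, 3, 6, 2, 2]

803 = 0×3446 + 803
3446 = 4×803 + 234
803 = 3×234 + 101
234 = 2×101 + 32
101 = 3×32 + 5
32 = 6×5 + 2
5 = 2×2 + 1
2 = 2×1 + 0  (stop)
So 803/3446 = [0; 4, 3, 2, 3, 6, 2, 2].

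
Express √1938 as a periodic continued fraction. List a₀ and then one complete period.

a₀ = ⌊√1938⌋ = 44.
With m₀=0, d₀=1 and mₖ₊₁ = dₖaₖ − mₖ, dₖ₊₁ = (n − mₖ₊₁²)/dₖ, aₖ₊₁ = ⌊(a₀+mₖ₊₁)/dₖ₊₁⌋:
  k=1: m=44, d=2, a=44
  k=2: m=44, d=1, a=88
d=1 and a=2a₀=88 at k=2, so the next step gives (m, d) = (44, 2) again — its k=1 value — and the period has length 2.

[44; 44, 88]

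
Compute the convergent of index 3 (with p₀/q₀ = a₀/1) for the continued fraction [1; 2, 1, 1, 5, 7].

7/5

Using pₖ = aₖpₖ₋₁ + pₖ₋₂, qₖ = aₖqₖ₋₁ + qₖ₋₂ (with p₋₁=1, p₋₂=0, q₋₁=0, q₋₂=1):
  k=0: a=1, p=1, q=1
  k=1: a=2, p=3, q=2
  k=2: a=1, p=4, q=3
  k=3: a=1, p=7, q=5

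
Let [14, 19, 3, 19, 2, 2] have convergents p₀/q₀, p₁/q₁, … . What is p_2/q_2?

815/58

Using pₖ = aₖpₖ₋₁ + pₖ₋₂, qₖ = aₖqₖ₋₁ + qₖ₋₂ (with p₋₁=1, p₋₂=0, q₋₁=0, q₋₂=1):
  k=0: a=14, p=14, q=1
  k=1: a=19, p=267, q=19
  k=2: a=3, p=815, q=58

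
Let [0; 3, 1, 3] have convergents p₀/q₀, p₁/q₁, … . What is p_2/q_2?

1/4

Using pₖ = aₖpₖ₋₁ + pₖ₋₂, qₖ = aₖqₖ₋₁ + qₖ₋₂ (with p₋₁=1, p₋₂=0, q₋₁=0, q₋₂=1):
  k=0: a=0, p=0, q=1
  k=1: a=3, p=1, q=3
  k=2: a=1, p=1, q=4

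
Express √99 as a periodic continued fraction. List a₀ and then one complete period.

[9; 1, 18]

a₀ = ⌊√99⌋ = 9.
With m₀=0, d₀=1 and mₖ₊₁ = dₖaₖ − mₖ, dₖ₊₁ = (n − mₖ₊₁²)/dₖ, aₖ₊₁ = ⌊(a₀+mₖ₊₁)/dₖ₊₁⌋:
  k=1: m=9, d=18, a=1
  k=2: m=9, d=1, a=18
d=1 and a=2a₀=18 at k=2, so the next step gives (m, d) = (9, 18) again — its k=1 value — and the period has length 2.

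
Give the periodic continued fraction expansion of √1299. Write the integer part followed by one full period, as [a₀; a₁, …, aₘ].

a₀ = ⌊√1299⌋ = 36.
With m₀=0, d₀=1 and mₖ₊₁ = dₖaₖ − mₖ, dₖ₊₁ = (n − mₖ₊₁²)/dₖ, aₖ₊₁ = ⌊(a₀+mₖ₊₁)/dₖ₊₁⌋:
  k=1: m=36, d=3, a=24
  k=2: m=36, d=1, a=72
d=1 and a=2a₀=72 at k=2, so the next step gives (m, d) = (36, 3) again — its k=1 value — and the period has length 2.

[36; 24, 72]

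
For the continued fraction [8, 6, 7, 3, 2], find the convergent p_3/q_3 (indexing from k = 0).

Using pₖ = aₖpₖ₋₁ + pₖ₋₂, qₖ = aₖqₖ₋₁ + qₖ₋₂ (with p₋₁=1, p₋₂=0, q₋₁=0, q₋₂=1):
  k=0: a=8, p=8, q=1
  k=1: a=6, p=49, q=6
  k=2: a=7, p=351, q=43
  k=3: a=3, p=1102, q=135

1102/135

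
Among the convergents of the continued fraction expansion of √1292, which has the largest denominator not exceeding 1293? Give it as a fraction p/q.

45901/1277

√1292 = [35; 1, 16, 1, 70, …] (period length 4).
Convergents:
  p_0/q_0 = 35/1
  p_1/q_1 = 36/1
  p_2/q_2 = 611/17
  p_3/q_3 = 647/18
  p_4/q_4 = 45901/1277
  p_5/q_5 = 46548/1295
q_4 = 1277 ≤ 1293 < 1295 = q_5, so the answer is 45901/1277.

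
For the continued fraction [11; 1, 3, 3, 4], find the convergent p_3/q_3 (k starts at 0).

Using pₖ = aₖpₖ₋₁ + pₖ₋₂, qₖ = aₖqₖ₋₁ + qₖ₋₂ (with p₋₁=1, p₋₂=0, q₋₁=0, q₋₂=1):
  k=0: a=11, p=11, q=1
  k=1: a=1, p=12, q=1
  k=2: a=3, p=47, q=4
  k=3: a=3, p=153, q=13

153/13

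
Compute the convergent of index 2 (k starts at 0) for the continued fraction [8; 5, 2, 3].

90/11

Using pₖ = aₖpₖ₋₁ + pₖ₋₂, qₖ = aₖqₖ₋₁ + qₖ₋₂ (with p₋₁=1, p₋₂=0, q₋₁=0, q₋₂=1):
  k=0: a=8, p=8, q=1
  k=1: a=5, p=41, q=5
  k=2: a=2, p=90, q=11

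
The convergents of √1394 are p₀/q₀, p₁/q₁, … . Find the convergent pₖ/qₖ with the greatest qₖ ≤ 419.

√1394 = [37; 2, 1, 36, 1, 2, 74, …] (period length 6).
Convergents:
  p_0/q_0 = 37/1
  p_1/q_1 = 75/2
  p_2/q_2 = 112/3
  p_3/q_3 = 4107/110
  p_4/q_4 = 4219/113
  p_5/q_5 = 12545/336
  p_6/q_6 = 932549/24977
q_5 = 336 ≤ 419 < 24977 = q_6, so the answer is 12545/336.

12545/336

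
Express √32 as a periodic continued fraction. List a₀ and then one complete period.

a₀ = ⌊√32⌋ = 5.

[5; 1, 1, 1, 10]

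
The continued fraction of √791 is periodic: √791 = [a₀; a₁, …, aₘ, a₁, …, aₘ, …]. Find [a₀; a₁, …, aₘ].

a₀ = ⌊√791⌋ = 28.
With m₀=0, d₀=1 and mₖ₊₁ = dₖaₖ − mₖ, dₖ₊₁ = (n − mₖ₊₁²)/dₖ, aₖ₊₁ = ⌊(a₀+mₖ₊₁)/dₖ₊₁⌋:
  k=1: m=28, d=7, a=8
  k=2: m=28, d=1, a=56
d=1 and a=2a₀=56 at k=2, so the next step gives (m, d) = (28, 7) again — its k=1 value — and the period has length 2.

[28; 8, 56]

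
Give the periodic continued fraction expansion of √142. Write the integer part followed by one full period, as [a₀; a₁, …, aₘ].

a₀ = ⌊√142⌋ = 11.
With m₀=0, d₀=1 and mₖ₊₁ = dₖaₖ − mₖ, dₖ₊₁ = (n − mₖ₊₁²)/dₖ, aₖ₊₁ = ⌊(a₀+mₖ₊₁)/dₖ₊₁⌋:
  k=1: m=11, d=21, a=1
  k=2: m=10, d=2, a=10
  k=3: m=10, d=21, a=1
  k=4: m=11, d=1, a=22
d=1 and a=2a₀=22 at k=4, so the next step gives (m, d) = (11, 21) again — its k=1 value — and the period has length 4.

[11; 1, 10, 1, 22]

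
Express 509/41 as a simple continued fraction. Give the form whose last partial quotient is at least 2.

[12; 2, 2, 2, 3]

509 = 12*41 + 17
41 = 2*17 + 7
17 = 2*7 + 3
7 = 2*3 + 1
3 = 3*1 + 0  (stop)
So 509/41 = [12; 2, 2, 2, 3].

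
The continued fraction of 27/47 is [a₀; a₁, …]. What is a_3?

2

27 = 0·47 + 27   →  a_0 = 0
47 = 1·27 + 20   →  a_1 = 1
27 = 1·20 + 7   →  a_2 = 1
20 = 2·7 + 6   →  a_3 = 2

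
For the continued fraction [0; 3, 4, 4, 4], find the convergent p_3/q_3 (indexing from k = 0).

Using pₖ = aₖpₖ₋₁ + pₖ₋₂, qₖ = aₖqₖ₋₁ + qₖ₋₂ (with p₋₁=1, p₋₂=0, q₋₁=0, q₋₂=1):
  k=0: a=0, p=0, q=1
  k=1: a=3, p=1, q=3
  k=2: a=4, p=4, q=13
  k=3: a=4, p=17, q=55

17/55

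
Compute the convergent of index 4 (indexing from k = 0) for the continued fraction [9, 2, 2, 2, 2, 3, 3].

273/29

Using pₖ = aₖpₖ₋₁ + pₖ₋₂, qₖ = aₖqₖ₋₁ + qₖ₋₂ (with p₋₁=1, p₋₂=0, q₋₁=0, q₋₂=1):
  k=0: a=9, p=9, q=1
  k=1: a=2, p=19, q=2
  k=2: a=2, p=47, q=5
  k=3: a=2, p=113, q=12
  k=4: a=2, p=273, q=29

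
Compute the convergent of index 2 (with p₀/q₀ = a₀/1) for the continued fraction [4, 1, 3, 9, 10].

19/4

Using pₖ = aₖpₖ₋₁ + pₖ₋₂, qₖ = aₖqₖ₋₁ + qₖ₋₂ (with p₋₁=1, p₋₂=0, q₋₁=0, q₋₂=1):
  k=0: a=4, p=4, q=1
  k=1: a=1, p=5, q=1
  k=2: a=3, p=19, q=4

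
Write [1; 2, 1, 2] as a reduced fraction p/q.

11/8

Fold from the inside: start with 2/1.
  1 + 1/2 = 3/2
  2 + 2/3 = 8/3
  1 + 3/8 = 11/8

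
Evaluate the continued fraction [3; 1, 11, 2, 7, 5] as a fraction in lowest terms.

Using pₖ = aₖpₖ₋₁ + pₖ₋₂ and qₖ = aₖqₖ₋₁ + qₖ₋₂:
  k=0: a=3, p=3, q=1
  k=1: a=1, p=4, q=1
  k=2: a=11, p=47, q=12
  k=3: a=2, p=98, q=25
  k=4: a=7, p=733, q=187
  k=5: a=5, p=3763, q=960

3763/960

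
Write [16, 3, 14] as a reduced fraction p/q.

Using pₖ = aₖpₖ₋₁ + pₖ₋₂ and qₖ = aₖqₖ₋₁ + qₖ₋₂:
  k=0: a=16, p=16, q=1
  k=1: a=3, p=49, q=3
  k=2: a=14, p=702, q=43

702/43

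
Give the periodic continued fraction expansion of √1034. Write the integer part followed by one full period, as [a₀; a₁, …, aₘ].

a₀ = ⌊√1034⌋ = 32.
With m₀=0, d₀=1 and mₖ₊₁ = dₖaₖ − mₖ, dₖ₊₁ = (n − mₖ₊₁²)/dₖ, aₖ₊₁ = ⌊(a₀+mₖ₊₁)/dₖ₊₁⌋:
  k=1: m=32, d=10, a=6
  k=2: m=28, d=25, a=2
  k=3: m=22, d=22, a=2
  k=4: m=22, d=25, a=2
  k=5: m=28, d=10, a=6
  k=6: m=32, d=1, a=64
d=1 and a=2a₀=64 at k=6, so the next step gives (m, d) = (32, 10) again — its k=1 value — and the period has length 6.

[32; 6, 2, 2, 2, 6, 64]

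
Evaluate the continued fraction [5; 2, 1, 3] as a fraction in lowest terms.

Using pₖ = aₖpₖ₋₁ + pₖ₋₂ and qₖ = aₖqₖ₋₁ + qₖ₋₂:
  k=0: a=5, p=5, q=1
  k=1: a=2, p=11, q=2
  k=2: a=1, p=16, q=3
  k=3: a=3, p=59, q=11

59/11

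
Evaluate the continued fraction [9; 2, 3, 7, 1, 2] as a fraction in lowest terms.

Using pₖ = aₖpₖ₋₁ + pₖ₋₂ and qₖ = aₖqₖ₋₁ + qₖ₋₂:
  k=0: a=9, p=9, q=1
  k=1: a=2, p=19, q=2
  k=2: a=3, p=66, q=7
  k=3: a=7, p=481, q=51
  k=4: a=1, p=547, q=58
  k=5: a=2, p=1575, q=167

1575/167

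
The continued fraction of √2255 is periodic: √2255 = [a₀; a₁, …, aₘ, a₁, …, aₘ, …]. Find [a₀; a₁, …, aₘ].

[47; 2, 18, 2, 94]

a₀ = ⌊√2255⌋ = 47.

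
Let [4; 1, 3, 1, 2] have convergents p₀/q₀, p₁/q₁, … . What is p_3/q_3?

24/5

Using pₖ = aₖpₖ₋₁ + pₖ₋₂, qₖ = aₖqₖ₋₁ + qₖ₋₂ (with p₋₁=1, p₋₂=0, q₋₁=0, q₋₂=1):
  k=0: a=4, p=4, q=1
  k=1: a=1, p=5, q=1
  k=2: a=3, p=19, q=4
  k=3: a=1, p=24, q=5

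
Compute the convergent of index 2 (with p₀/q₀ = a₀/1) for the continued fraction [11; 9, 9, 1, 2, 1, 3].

Using pₖ = aₖpₖ₋₁ + pₖ₋₂, qₖ = aₖqₖ₋₁ + qₖ₋₂ (with p₋₁=1, p₋₂=0, q₋₁=0, q₋₂=1):
  k=0: a=11, p=11, q=1
  k=1: a=9, p=100, q=9
  k=2: a=9, p=911, q=82

911/82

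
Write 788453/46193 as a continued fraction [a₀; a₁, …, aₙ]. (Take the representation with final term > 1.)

[17; 14, 1, 1, 3, 2, 16, 12]

788453 = 17*46193 + 3172
46193 = 14*3172 + 1785
3172 = 1*1785 + 1387
1785 = 1*1387 + 398
1387 = 3*398 + 193
398 = 2*193 + 12
193 = 16*12 + 1
12 = 12*1 + 0  (stop)
So 788453/46193 = [17; 14, 1, 1, 3, 2, 16, 12].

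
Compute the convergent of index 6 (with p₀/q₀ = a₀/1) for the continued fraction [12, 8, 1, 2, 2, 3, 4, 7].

10867/897

Using pₖ = aₖpₖ₋₁ + pₖ₋₂, qₖ = aₖqₖ₋₁ + qₖ₋₂ (with p₋₁=1, p₋₂=0, q₋₁=0, q₋₂=1):
  k=0: a=12, p=12, q=1
  k=1: a=8, p=97, q=8
  k=2: a=1, p=109, q=9
  k=3: a=2, p=315, q=26
  k=4: a=2, p=739, q=61
  k=5: a=3, p=2532, q=209
  k=6: a=4, p=10867, q=897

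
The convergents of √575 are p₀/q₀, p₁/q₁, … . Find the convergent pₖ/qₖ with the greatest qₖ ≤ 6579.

55224/2303

√575 = [23; 1, 46, …] (period length 2).
Convergents:
  p_0/q_0 = 23/1
  p_1/q_1 = 24/1
  p_2/q_2 = 1127/47
  p_3/q_3 = 1151/48
  p_4/q_4 = 54073/2255
  p_5/q_5 = 55224/2303
  p_6/q_6 = 2594377/108193
q_5 = 2303 ≤ 6579 < 108193 = q_6, so the answer is 55224/2303.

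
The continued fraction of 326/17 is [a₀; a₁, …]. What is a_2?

1

326 = 19·17 + 3   →  a_0 = 19
17 = 5·3 + 2   →  a_1 = 5
3 = 1·2 + 1   →  a_2 = 1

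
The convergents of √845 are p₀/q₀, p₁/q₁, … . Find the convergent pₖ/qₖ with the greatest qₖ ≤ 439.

√845 = [29; 14, 1, 1, 14, 58, …] (period length 5).
Convergents:
  p_0/q_0 = 29/1
  p_1/q_1 = 407/14
  p_2/q_2 = 436/15
  p_3/q_3 = 843/29
  p_4/q_4 = 12238/421
  p_5/q_5 = 710647/24447
q_4 = 421 ≤ 439 < 24447 = q_5, so the answer is 12238/421.

12238/421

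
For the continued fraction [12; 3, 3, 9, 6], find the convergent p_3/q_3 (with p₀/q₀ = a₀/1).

Using pₖ = aₖpₖ₋₁ + pₖ₋₂, qₖ = aₖqₖ₋₁ + qₖ₋₂ (with p₋₁=1, p₋₂=0, q₋₁=0, q₋₂=1):
  k=0: a=12, p=12, q=1
  k=1: a=3, p=37, q=3
  k=2: a=3, p=123, q=10
  k=3: a=9, p=1144, q=93

1144/93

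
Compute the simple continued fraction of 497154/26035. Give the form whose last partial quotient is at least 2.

[19; 10, 2, 5, 1, 3, 16, 3]

497154 = 19*26035 + 2489
26035 = 10*2489 + 1145
2489 = 2*1145 + 199
1145 = 5*199 + 150
199 = 1*150 + 49
150 = 3*49 + 3
49 = 16*3 + 1
3 = 3*1 + 0  (stop)
So 497154/26035 = [19; 10, 2, 5, 1, 3, 16, 3].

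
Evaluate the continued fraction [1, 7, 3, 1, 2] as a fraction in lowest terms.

Using pₖ = aₖpₖ₋₁ + pₖ₋₂ and qₖ = aₖqₖ₋₁ + qₖ₋₂:
  k=0: a=1, p=1, q=1
  k=1: a=7, p=8, q=7
  k=2: a=3, p=25, q=22
  k=3: a=1, p=33, q=29
  k=4: a=2, p=91, q=80

91/80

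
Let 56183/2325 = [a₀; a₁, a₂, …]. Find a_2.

14

56183 = 24·2325 + 383   →  a_0 = 24
2325 = 6·383 + 27   →  a_1 = 6
383 = 14·27 + 5   →  a_2 = 14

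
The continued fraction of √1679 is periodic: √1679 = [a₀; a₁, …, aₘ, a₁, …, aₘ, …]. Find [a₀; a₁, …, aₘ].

[40; 1, 39, 1, 80]

a₀ = ⌊√1679⌋ = 40.
With m₀=0, d₀=1 and mₖ₊₁ = dₖaₖ − mₖ, dₖ₊₁ = (n − mₖ₊₁²)/dₖ, aₖ₊₁ = ⌊(a₀+mₖ₊₁)/dₖ₊₁⌋:
  k=1: m=40, d=79, a=1
  k=2: m=39, d=2, a=39
  k=3: m=39, d=79, a=1
  k=4: m=40, d=1, a=80
d=1 and a=2a₀=80 at k=4, so the next step gives (m, d) = (40, 79) again — its k=1 value — and the period has length 4.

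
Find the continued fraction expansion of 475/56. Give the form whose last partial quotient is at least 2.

475 = 8×56 + 27
56 = 2×27 + 2
27 = 13×2 + 1
2 = 2×1 + 0  (stop)
So 475/56 = [8; 2, 13, 2].

[8; 2, 13, 2]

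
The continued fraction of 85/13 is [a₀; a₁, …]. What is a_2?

1

85 = 6·13 + 7   →  a_0 = 6
13 = 1·7 + 6   →  a_1 = 1
7 = 1·6 + 1   →  a_2 = 1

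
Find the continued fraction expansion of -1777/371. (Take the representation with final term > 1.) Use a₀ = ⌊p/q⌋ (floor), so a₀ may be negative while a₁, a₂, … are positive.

[-5; 4, 1, 3, 9, 2]

-1777 = -5*371 + 78
371 = 4*78 + 59
78 = 1*59 + 19
59 = 3*19 + 2
19 = 9*2 + 1
2 = 2*1 + 0  (stop)
So -1777/371 = [-5; 4, 1, 3, 9, 2].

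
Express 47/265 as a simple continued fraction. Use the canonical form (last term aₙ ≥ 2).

47 = 0·265 + 47
265 = 5·47 + 30
47 = 1·30 + 17
30 = 1·17 + 13
17 = 1·13 + 4
13 = 3·4 + 1
4 = 4·1 + 0  (stop)
So 47/265 = [0; 5, 1, 1, 1, 3, 4].

[0; 5, 1, 1, 1, 3, 4]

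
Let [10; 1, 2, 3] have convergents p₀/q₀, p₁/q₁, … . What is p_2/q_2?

32/3

Using pₖ = aₖpₖ₋₁ + pₖ₋₂, qₖ = aₖqₖ₋₁ + qₖ₋₂ (with p₋₁=1, p₋₂=0, q₋₁=0, q₋₂=1):
  k=0: a=10, p=10, q=1
  k=1: a=1, p=11, q=1
  k=2: a=2, p=32, q=3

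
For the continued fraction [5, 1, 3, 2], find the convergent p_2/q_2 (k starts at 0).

23/4

Using pₖ = aₖpₖ₋₁ + pₖ₋₂, qₖ = aₖqₖ₋₁ + qₖ₋₂ (with p₋₁=1, p₋₂=0, q₋₁=0, q₋₂=1):
  k=0: a=5, p=5, q=1
  k=1: a=1, p=6, q=1
  k=2: a=3, p=23, q=4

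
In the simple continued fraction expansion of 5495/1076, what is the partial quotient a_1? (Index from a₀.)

5495 = 5·1076 + 115   →  a_0 = 5
1076 = 9·115 + 41   →  a_1 = 9

9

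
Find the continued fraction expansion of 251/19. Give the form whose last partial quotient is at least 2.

[13; 4, 1, 3]

251 = 13·19 + 4
19 = 4·4 + 3
4 = 1·3 + 1
3 = 3·1 + 0  (stop)
So 251/19 = [13; 4, 1, 3].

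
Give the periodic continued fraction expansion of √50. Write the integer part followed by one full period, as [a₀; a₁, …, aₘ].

[7; 14]

a₀ = ⌊√50⌋ = 7.
With m₀=0, d₀=1 and mₖ₊₁ = dₖaₖ − mₖ, dₖ₊₁ = (n − mₖ₊₁²)/dₖ, aₖ₊₁ = ⌊(a₀+mₖ₊₁)/dₖ₊₁⌋:
  k=1: m=7, d=1, a=14
d=1 and a=2a₀=14 at k=1, so the next step gives (m, d) = (7, 1) again — its k=1 value — and the period has length 1.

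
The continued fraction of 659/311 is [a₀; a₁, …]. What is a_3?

659 = 2·311 + 37   →  a_0 = 2
311 = 8·37 + 15   →  a_1 = 8
37 = 2·15 + 7   →  a_2 = 2
15 = 2·7 + 1   →  a_3 = 2

2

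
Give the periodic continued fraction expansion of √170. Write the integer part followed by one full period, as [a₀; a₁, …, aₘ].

a₀ = ⌊√170⌋ = 13.
With m₀=0, d₀=1 and mₖ₊₁ = dₖaₖ − mₖ, dₖ₊₁ = (n − mₖ₊₁²)/dₖ, aₖ₊₁ = ⌊(a₀+mₖ₊₁)/dₖ₊₁⌋:
  k=1: m=13, d=1, a=26
d=1 and a=2a₀=26 at k=1, so the next step gives (m, d) = (13, 1) again — its k=1 value — and the period has length 1.

[13; 26]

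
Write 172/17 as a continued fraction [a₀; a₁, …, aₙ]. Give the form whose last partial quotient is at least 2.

[10; 8, 2]

172 = 10·17 + 2
17 = 8·2 + 1
2 = 2·1 + 0  (stop)
So 172/17 = [10; 8, 2].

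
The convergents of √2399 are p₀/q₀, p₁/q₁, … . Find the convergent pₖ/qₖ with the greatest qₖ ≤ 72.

√2399 = [48; 1, 47, 1, 96, …] (period length 4).
Convergents:
  p_0/q_0 = 48/1
  p_1/q_1 = 49/1
  p_2/q_2 = 2351/48
  p_3/q_3 = 2400/49
  p_4/q_4 = 232751/4752
q_3 = 49 ≤ 72 < 4752 = q_4, so the answer is 2400/49.

2400/49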